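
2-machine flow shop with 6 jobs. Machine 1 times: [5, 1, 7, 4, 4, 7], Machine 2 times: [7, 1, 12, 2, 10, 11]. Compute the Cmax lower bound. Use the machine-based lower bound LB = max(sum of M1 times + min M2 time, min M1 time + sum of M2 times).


LB1 = sum(M1 times) + min(M2 times) = 28 + 1 = 29
LB2 = min(M1 times) + sum(M2 times) = 1 + 43 = 44
Lower bound = max(LB1, LB2) = max(29, 44) = 44

44


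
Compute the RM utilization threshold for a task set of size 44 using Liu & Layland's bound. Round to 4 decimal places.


Compute 2^(1/44) = 1.0158780831
Subtract 1: 1.0158780831 - 1 = 0.0158780831
Multiply by n: 44 * 0.0158780831 = 0.6986356564
Round to 4 dp: 0.6986

0.6986


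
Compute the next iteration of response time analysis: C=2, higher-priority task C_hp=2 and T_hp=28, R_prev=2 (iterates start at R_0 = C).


R_next = C + ceil(R_prev / T_hp) * C_hp
ceil(2 / 28) = ceil(0.0714) = 1
Interference = 1 * 2 = 2
R_next = 2 + 2 = 4

4


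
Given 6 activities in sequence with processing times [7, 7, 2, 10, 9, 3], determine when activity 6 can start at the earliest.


Activity 6 starts after activities 1 through 5 complete.
Predecessor durations: [7, 7, 2, 10, 9]
ES = 7 + 7 + 2 + 10 + 9 = 35

35


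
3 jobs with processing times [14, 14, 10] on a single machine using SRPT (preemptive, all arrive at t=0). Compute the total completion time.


Since all jobs arrive at t=0, SRPT equals SPT ordering.
SPT order: [10, 14, 14]
Completion times:
  Job 1: p=10, C=10
  Job 2: p=14, C=24
  Job 3: p=14, C=38
Total completion time = 10 + 24 + 38 = 72

72


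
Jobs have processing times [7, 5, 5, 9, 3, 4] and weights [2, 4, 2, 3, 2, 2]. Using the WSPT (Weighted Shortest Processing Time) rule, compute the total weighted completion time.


Compute p/w ratios and sort ascending (WSPT): [(5, 4), (3, 2), (4, 2), (5, 2), (9, 3), (7, 2)]
Compute weighted completion times:
  Job (p=5,w=4): C=5, w*C=4*5=20
  Job (p=3,w=2): C=8, w*C=2*8=16
  Job (p=4,w=2): C=12, w*C=2*12=24
  Job (p=5,w=2): C=17, w*C=2*17=34
  Job (p=9,w=3): C=26, w*C=3*26=78
  Job (p=7,w=2): C=33, w*C=2*33=66
Total weighted completion time = 238

238


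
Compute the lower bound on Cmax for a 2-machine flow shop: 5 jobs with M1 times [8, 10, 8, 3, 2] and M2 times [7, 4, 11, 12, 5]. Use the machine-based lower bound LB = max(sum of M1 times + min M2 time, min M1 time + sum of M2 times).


LB1 = sum(M1 times) + min(M2 times) = 31 + 4 = 35
LB2 = min(M1 times) + sum(M2 times) = 2 + 39 = 41
Lower bound = max(LB1, LB2) = max(35, 41) = 41

41


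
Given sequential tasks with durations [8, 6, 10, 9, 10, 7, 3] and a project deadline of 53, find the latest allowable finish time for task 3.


LF(activity 3) = deadline - sum of successor durations
Successors: activities 4 through 7 with durations [9, 10, 7, 3]
Sum of successor durations = 29
LF = 53 - 29 = 24

24


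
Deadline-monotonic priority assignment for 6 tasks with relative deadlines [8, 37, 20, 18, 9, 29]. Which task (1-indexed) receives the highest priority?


Sort tasks by relative deadline (ascending):
  Task 1: deadline = 8
  Task 5: deadline = 9
  Task 4: deadline = 18
  Task 3: deadline = 20
  Task 6: deadline = 29
  Task 2: deadline = 37
Priority order (highest first): [1, 5, 4, 3, 6, 2]
Highest priority task = 1

1


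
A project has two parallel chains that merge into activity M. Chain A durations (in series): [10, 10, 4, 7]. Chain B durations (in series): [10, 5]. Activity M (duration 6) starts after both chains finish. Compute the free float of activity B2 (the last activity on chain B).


ES(B2) = sum of predecessors on chain B = 10
EF(B2) = ES + duration = 10 + 5 = 15
Successor of B2 is M. ES(M) = max(sum(A), sum(B)) = max(31, 15) = 31
Free float = ES(successor) - EF(current) = 31 - 15 = 16

16


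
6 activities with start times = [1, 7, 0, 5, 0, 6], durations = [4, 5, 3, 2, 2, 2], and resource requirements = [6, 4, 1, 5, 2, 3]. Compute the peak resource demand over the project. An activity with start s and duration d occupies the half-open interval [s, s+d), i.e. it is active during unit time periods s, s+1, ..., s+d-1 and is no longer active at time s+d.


Each activity i is active on [start_i, start_i + duration_i).
Compute total resource usage per time slot:
  t=0: active resources = [1, 2], total = 3
  t=1: active resources = [6, 1, 2], total = 9
  t=2: active resources = [6, 1], total = 7
  t=3: active resources = [6], total = 6
  t=4: active resources = [6], total = 6
  t=5: active resources = [5], total = 5
  t=6: active resources = [5, 3], total = 8
  t=7: active resources = [4, 3], total = 7
  t=8: active resources = [4], total = 4
  t=9: active resources = [4], total = 4
  t=10: active resources = [4], total = 4
  t=11: active resources = [4], total = 4
Peak resource demand = 9

9


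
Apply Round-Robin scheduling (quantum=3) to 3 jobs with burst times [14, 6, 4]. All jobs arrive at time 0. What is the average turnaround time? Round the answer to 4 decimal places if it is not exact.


Time quantum = 3
Execution trace:
  J1 runs 3 units, time = 3
  J2 runs 3 units, time = 6
  J3 runs 3 units, time = 9
  J1 runs 3 units, time = 12
  J2 runs 3 units, time = 15
  J3 runs 1 units, time = 16
  J1 runs 3 units, time = 19
  J1 runs 3 units, time = 22
  J1 runs 2 units, time = 24
Finish times: [24, 15, 16]
Average turnaround = 55/3 = 18.3333

18.3333


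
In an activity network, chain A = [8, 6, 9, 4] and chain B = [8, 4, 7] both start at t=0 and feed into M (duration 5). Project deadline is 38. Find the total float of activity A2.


Forward pass: ES(A2) = sum of predecessors on chain A = 8
EF = ES + duration = 8 + 6 = 14
Backward pass: LF(M) = deadline = 38; LS(M) = 38 - 5 = 33
LF(A2) = LS(M) - sum(successors on chain A) = 33 - 13 = 20
LS = LF - duration = 20 - 6 = 14
Total float = LS - ES = 14 - 8 = 6

6


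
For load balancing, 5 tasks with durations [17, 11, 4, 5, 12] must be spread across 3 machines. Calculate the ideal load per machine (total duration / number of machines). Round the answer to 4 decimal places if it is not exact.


Total processing time = 17 + 11 + 4 + 5 + 12 = 49
Number of machines = 3
Ideal balanced load = 49 / 3 = 16.3333

16.3333


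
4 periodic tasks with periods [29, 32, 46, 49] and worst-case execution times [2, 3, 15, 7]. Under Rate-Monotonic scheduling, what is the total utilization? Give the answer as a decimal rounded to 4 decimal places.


Compute individual utilizations (exact fractions):
  Task 1: C/T = 2/29 (approx. 0.069)
  Task 2: C/T = 3/32 (approx. 0.0938)
  Task 3: C/T = 15/46 (approx. 0.3261)
  Task 4: C/T = 7/49 = 1/7 (approx. 0.1429)
Total utilization U = 2/29 + 3/32 + 15/46 + 1/7 = 94375/149408
Rounded to 4 decimal places: U = 0.6317
RM (Liu & Layland) bound for 4 tasks = 0.756828; compare with U = 94375/149408 (approx. 0.631660)
U <= bound, so schedulable by RM sufficient condition.

0.6317


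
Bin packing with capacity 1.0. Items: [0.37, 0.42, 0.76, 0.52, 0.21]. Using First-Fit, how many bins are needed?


Place items sequentially using First-Fit:
  Item 0.37 -> new Bin 1
  Item 0.42 -> Bin 1 (now 0.79)
  Item 0.76 -> new Bin 2
  Item 0.52 -> new Bin 3
  Item 0.21 -> Bin 1 (now 1.0)
Total bins used = 3

3


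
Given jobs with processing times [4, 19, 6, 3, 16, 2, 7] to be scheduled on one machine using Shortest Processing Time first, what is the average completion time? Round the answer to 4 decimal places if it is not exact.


Sort jobs by processing time (SPT order): [2, 3, 4, 6, 7, 16, 19]
Compute completion times sequentially:
  Job 1: processing = 2, completes at 2
  Job 2: processing = 3, completes at 5
  Job 3: processing = 4, completes at 9
  Job 4: processing = 6, completes at 15
  Job 5: processing = 7, completes at 22
  Job 6: processing = 16, completes at 38
  Job 7: processing = 19, completes at 57
Sum of completion times = 148
Average completion time = 148/7 = 21.1429

21.1429


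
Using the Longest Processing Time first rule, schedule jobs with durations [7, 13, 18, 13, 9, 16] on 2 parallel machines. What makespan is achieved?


Sort jobs in decreasing order (LPT): [18, 16, 13, 13, 9, 7]
Assign each job to the least loaded machine:
  Machine 1: jobs [18, 13, 7], load = 38
  Machine 2: jobs [16, 13, 9], load = 38
Makespan = max load = 38

38


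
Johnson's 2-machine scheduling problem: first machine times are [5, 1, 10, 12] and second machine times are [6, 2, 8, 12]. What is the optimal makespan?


Apply Johnson's rule:
  Group 1 (a <= b): [(2, 1, 2), (1, 5, 6), (4, 12, 12)]
  Group 2 (a > b): [(3, 10, 8)]
Optimal job order: [2, 1, 4, 3]
Schedule:
  Job 2: M1 done at 1, M2 done at 3
  Job 1: M1 done at 6, M2 done at 12
  Job 4: M1 done at 18, M2 done at 30
  Job 3: M1 done at 28, M2 done at 38
Makespan = 38

38


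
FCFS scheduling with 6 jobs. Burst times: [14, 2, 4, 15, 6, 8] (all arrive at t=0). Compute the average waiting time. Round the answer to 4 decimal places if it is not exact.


FCFS order (as given): [14, 2, 4, 15, 6, 8]
Waiting times:
  Job 1: wait = 0
  Job 2: wait = 14
  Job 3: wait = 16
  Job 4: wait = 20
  Job 5: wait = 35
  Job 6: wait = 41
Sum of waiting times = 126
Average waiting time = 126/6 = 21.0

21.0


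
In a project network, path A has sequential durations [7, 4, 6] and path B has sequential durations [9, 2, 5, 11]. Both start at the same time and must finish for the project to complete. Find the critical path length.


Path A total = 7 + 4 + 6 = 17
Path B total = 9 + 2 + 5 + 11 = 27
Critical path = longest path = max(17, 27) = 27

27


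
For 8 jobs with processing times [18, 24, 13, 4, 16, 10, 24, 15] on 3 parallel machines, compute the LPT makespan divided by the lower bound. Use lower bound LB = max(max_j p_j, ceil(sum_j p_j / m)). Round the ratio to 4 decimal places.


LPT order: [24, 24, 18, 16, 15, 13, 10, 4]
Machine loads after assignment: [39, 41, 44]
LPT makespan = 44
Lower bound = max(max_job, ceil(total/3)) = max(24, 42) = 42
Ratio = 44 / 42 = 1.0476

1.0476


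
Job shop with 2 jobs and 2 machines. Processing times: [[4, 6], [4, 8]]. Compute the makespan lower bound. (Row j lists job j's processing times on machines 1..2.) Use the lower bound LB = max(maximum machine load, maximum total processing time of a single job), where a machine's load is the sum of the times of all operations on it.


Machine loads:
  Machine 1: 4 + 4 = 8
  Machine 2: 6 + 8 = 14
Max machine load = 14
Job totals:
  Job 1: 10
  Job 2: 12
Max job total = 12
Lower bound = max(14, 12) = 14

14


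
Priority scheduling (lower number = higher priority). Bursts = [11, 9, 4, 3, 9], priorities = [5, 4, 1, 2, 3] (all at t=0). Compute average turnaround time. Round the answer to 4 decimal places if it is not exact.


Sort by priority (ascending = highest first):
Order: [(1, 4), (2, 3), (3, 9), (4, 9), (5, 11)]
Completion times:
  Priority 1, burst=4, C=4
  Priority 2, burst=3, C=7
  Priority 3, burst=9, C=16
  Priority 4, burst=9, C=25
  Priority 5, burst=11, C=36
Average turnaround = 88/5 = 17.6

17.6


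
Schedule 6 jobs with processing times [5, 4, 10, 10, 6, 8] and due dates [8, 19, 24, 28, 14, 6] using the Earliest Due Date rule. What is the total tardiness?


Sort by due date (EDD order): [(8, 6), (5, 8), (6, 14), (4, 19), (10, 24), (10, 28)]
Compute completion times and tardiness:
  Job 1: p=8, d=6, C=8, tardiness=max(0,8-6)=2
  Job 2: p=5, d=8, C=13, tardiness=max(0,13-8)=5
  Job 3: p=6, d=14, C=19, tardiness=max(0,19-14)=5
  Job 4: p=4, d=19, C=23, tardiness=max(0,23-19)=4
  Job 5: p=10, d=24, C=33, tardiness=max(0,33-24)=9
  Job 6: p=10, d=28, C=43, tardiness=max(0,43-28)=15
Total tardiness = 40

40


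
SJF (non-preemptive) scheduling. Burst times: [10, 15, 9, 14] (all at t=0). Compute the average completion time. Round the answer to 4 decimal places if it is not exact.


SJF order (ascending): [9, 10, 14, 15]
Completion times:
  Job 1: burst=9, C=9
  Job 2: burst=10, C=19
  Job 3: burst=14, C=33
  Job 4: burst=15, C=48
Average completion = 109/4 = 27.25

27.25


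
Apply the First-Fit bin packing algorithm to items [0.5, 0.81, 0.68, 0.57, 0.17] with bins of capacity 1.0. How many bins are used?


Place items sequentially using First-Fit:
  Item 0.5 -> new Bin 1
  Item 0.81 -> new Bin 2
  Item 0.68 -> new Bin 3
  Item 0.57 -> new Bin 4
  Item 0.17 -> Bin 1 (now 0.67)
Total bins used = 4

4


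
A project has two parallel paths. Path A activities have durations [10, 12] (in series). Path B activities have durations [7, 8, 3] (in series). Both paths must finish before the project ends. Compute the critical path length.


Path A total = 10 + 12 = 22
Path B total = 7 + 8 + 3 = 18
Critical path = longest path = max(22, 18) = 22

22


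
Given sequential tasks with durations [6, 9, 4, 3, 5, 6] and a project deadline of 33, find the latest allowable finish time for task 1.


LF(activity 1) = deadline - sum of successor durations
Successors: activities 2 through 6 with durations [9, 4, 3, 5, 6]
Sum of successor durations = 27
LF = 33 - 27 = 6

6


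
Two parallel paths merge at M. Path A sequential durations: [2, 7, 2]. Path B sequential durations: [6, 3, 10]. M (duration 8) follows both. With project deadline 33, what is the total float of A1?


Forward pass: ES(A1) = sum of predecessors on chain A = 0
EF = ES + duration = 0 + 2 = 2
Backward pass: LF(M) = deadline = 33; LS(M) = 33 - 8 = 25
LF(A1) = LS(M) - sum(successors on chain A) = 25 - 9 = 16
LS = LF - duration = 16 - 2 = 14
Total float = LS - ES = 14 - 0 = 14

14


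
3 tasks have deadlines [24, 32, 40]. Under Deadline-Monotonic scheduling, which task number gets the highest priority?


Sort tasks by relative deadline (ascending):
  Task 1: deadline = 24
  Task 2: deadline = 32
  Task 3: deadline = 40
Priority order (highest first): [1, 2, 3]
Highest priority task = 1

1


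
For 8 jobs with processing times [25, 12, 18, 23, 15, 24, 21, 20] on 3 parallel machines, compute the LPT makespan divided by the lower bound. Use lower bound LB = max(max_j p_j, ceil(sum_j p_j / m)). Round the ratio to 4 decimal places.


LPT order: [25, 24, 23, 21, 20, 18, 15, 12]
Machine loads after assignment: [58, 56, 44]
LPT makespan = 58
Lower bound = max(max_job, ceil(total/3)) = max(25, 53) = 53
Ratio = 58 / 53 = 1.0943

1.0943


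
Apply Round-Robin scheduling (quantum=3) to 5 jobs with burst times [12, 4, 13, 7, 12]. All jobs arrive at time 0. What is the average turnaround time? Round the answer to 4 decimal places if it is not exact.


Time quantum = 3
Execution trace:
  J1 runs 3 units, time = 3
  J2 runs 3 units, time = 6
  J3 runs 3 units, time = 9
  J4 runs 3 units, time = 12
  J5 runs 3 units, time = 15
  J1 runs 3 units, time = 18
  J2 runs 1 units, time = 19
  J3 runs 3 units, time = 22
  J4 runs 3 units, time = 25
  J5 runs 3 units, time = 28
  J1 runs 3 units, time = 31
  J3 runs 3 units, time = 34
  J4 runs 1 units, time = 35
  J5 runs 3 units, time = 38
  J1 runs 3 units, time = 41
  J3 runs 3 units, time = 44
  J5 runs 3 units, time = 47
  J3 runs 1 units, time = 48
Finish times: [41, 19, 48, 35, 47]
Average turnaround = 190/5 = 38.0

38.0


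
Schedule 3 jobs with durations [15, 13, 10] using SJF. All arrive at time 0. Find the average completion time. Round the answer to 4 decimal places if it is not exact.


SJF order (ascending): [10, 13, 15]
Completion times:
  Job 1: burst=10, C=10
  Job 2: burst=13, C=23
  Job 3: burst=15, C=38
Average completion = 71/3 = 23.6667

23.6667


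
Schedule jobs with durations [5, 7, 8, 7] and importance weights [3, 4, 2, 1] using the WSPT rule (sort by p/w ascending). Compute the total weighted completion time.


Compute p/w ratios and sort ascending (WSPT): [(5, 3), (7, 4), (8, 2), (7, 1)]
Compute weighted completion times:
  Job (p=5,w=3): C=5, w*C=3*5=15
  Job (p=7,w=4): C=12, w*C=4*12=48
  Job (p=8,w=2): C=20, w*C=2*20=40
  Job (p=7,w=1): C=27, w*C=1*27=27
Total weighted completion time = 130

130


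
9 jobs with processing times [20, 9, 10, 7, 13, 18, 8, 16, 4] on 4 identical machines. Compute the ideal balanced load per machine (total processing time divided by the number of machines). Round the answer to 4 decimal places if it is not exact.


Total processing time = 20 + 9 + 10 + 7 + 13 + 18 + 8 + 16 + 4 = 105
Number of machines = 4
Ideal balanced load = 105 / 4 = 26.25

26.25


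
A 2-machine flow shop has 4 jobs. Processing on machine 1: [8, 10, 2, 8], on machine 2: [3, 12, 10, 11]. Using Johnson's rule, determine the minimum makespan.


Apply Johnson's rule:
  Group 1 (a <= b): [(3, 2, 10), (4, 8, 11), (2, 10, 12)]
  Group 2 (a > b): [(1, 8, 3)]
Optimal job order: [3, 4, 2, 1]
Schedule:
  Job 3: M1 done at 2, M2 done at 12
  Job 4: M1 done at 10, M2 done at 23
  Job 2: M1 done at 20, M2 done at 35
  Job 1: M1 done at 28, M2 done at 38
Makespan = 38

38


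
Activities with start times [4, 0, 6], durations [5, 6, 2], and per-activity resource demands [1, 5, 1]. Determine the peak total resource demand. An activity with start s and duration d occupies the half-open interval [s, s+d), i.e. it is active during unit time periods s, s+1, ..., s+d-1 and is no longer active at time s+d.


Each activity i is active on [start_i, start_i + duration_i).
Compute total resource usage per time slot:
  t=0: active resources = [5], total = 5
  t=1: active resources = [5], total = 5
  t=2: active resources = [5], total = 5
  t=3: active resources = [5], total = 5
  t=4: active resources = [1, 5], total = 6
  t=5: active resources = [1, 5], total = 6
  t=6: active resources = [1, 1], total = 2
  t=7: active resources = [1, 1], total = 2
  t=8: active resources = [1], total = 1
Peak resource demand = 6

6


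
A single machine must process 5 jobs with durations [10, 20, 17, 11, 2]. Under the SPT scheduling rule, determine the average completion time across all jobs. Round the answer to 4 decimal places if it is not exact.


Sort jobs by processing time (SPT order): [2, 10, 11, 17, 20]
Compute completion times sequentially:
  Job 1: processing = 2, completes at 2
  Job 2: processing = 10, completes at 12
  Job 3: processing = 11, completes at 23
  Job 4: processing = 17, completes at 40
  Job 5: processing = 20, completes at 60
Sum of completion times = 137
Average completion time = 137/5 = 27.4

27.4


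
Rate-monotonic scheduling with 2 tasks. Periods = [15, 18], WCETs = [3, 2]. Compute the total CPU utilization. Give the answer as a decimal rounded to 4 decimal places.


Compute individual utilizations (exact fractions):
  Task 1: C/T = 3/15 = 1/5 (approx. 0.2)
  Task 2: C/T = 2/18 = 1/9 (approx. 0.1111)
Total utilization U = 1/5 + 1/9 = 14/45
Rounded to 4 decimal places: U = 0.3111
RM (Liu & Layland) bound for 2 tasks = 0.828427; compare with U = 14/45 (approx. 0.311111)
U <= bound, so schedulable by RM sufficient condition.

0.3111


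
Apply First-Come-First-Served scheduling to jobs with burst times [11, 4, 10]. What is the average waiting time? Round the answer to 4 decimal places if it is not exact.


FCFS order (as given): [11, 4, 10]
Waiting times:
  Job 1: wait = 0
  Job 2: wait = 11
  Job 3: wait = 15
Sum of waiting times = 26
Average waiting time = 26/3 = 8.6667

8.6667


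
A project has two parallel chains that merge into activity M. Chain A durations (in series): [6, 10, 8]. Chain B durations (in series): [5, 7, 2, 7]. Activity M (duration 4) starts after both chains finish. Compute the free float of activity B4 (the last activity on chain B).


ES(B4) = sum of predecessors on chain B = 14
EF(B4) = ES + duration = 14 + 7 = 21
Successor of B4 is M. ES(M) = max(sum(A), sum(B)) = max(24, 21) = 24
Free float = ES(successor) - EF(current) = 24 - 21 = 3

3


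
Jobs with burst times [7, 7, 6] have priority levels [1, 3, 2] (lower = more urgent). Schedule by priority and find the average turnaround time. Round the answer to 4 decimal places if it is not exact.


Sort by priority (ascending = highest first):
Order: [(1, 7), (2, 6), (3, 7)]
Completion times:
  Priority 1, burst=7, C=7
  Priority 2, burst=6, C=13
  Priority 3, burst=7, C=20
Average turnaround = 40/3 = 13.3333

13.3333


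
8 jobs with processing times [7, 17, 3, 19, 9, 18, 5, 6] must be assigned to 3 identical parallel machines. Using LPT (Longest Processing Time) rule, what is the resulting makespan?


Sort jobs in decreasing order (LPT): [19, 18, 17, 9, 7, 6, 5, 3]
Assign each job to the least loaded machine:
  Machine 1: jobs [19, 6, 5], load = 30
  Machine 2: jobs [18, 7, 3], load = 28
  Machine 3: jobs [17, 9], load = 26
Makespan = max load = 30

30


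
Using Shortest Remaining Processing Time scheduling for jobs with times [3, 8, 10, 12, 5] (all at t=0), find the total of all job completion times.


Since all jobs arrive at t=0, SRPT equals SPT ordering.
SPT order: [3, 5, 8, 10, 12]
Completion times:
  Job 1: p=3, C=3
  Job 2: p=5, C=8
  Job 3: p=8, C=16
  Job 4: p=10, C=26
  Job 5: p=12, C=38
Total completion time = 3 + 8 + 16 + 26 + 38 = 91

91


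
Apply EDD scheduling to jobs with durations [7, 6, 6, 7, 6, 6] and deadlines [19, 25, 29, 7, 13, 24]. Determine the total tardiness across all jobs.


Sort by due date (EDD order): [(7, 7), (6, 13), (7, 19), (6, 24), (6, 25), (6, 29)]
Compute completion times and tardiness:
  Job 1: p=7, d=7, C=7, tardiness=max(0,7-7)=0
  Job 2: p=6, d=13, C=13, tardiness=max(0,13-13)=0
  Job 3: p=7, d=19, C=20, tardiness=max(0,20-19)=1
  Job 4: p=6, d=24, C=26, tardiness=max(0,26-24)=2
  Job 5: p=6, d=25, C=32, tardiness=max(0,32-25)=7
  Job 6: p=6, d=29, C=38, tardiness=max(0,38-29)=9
Total tardiness = 19

19


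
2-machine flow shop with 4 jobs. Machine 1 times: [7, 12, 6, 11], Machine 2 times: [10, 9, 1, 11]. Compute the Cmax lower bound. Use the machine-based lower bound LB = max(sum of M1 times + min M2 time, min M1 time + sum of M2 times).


LB1 = sum(M1 times) + min(M2 times) = 36 + 1 = 37
LB2 = min(M1 times) + sum(M2 times) = 6 + 31 = 37
Lower bound = max(LB1, LB2) = max(37, 37) = 37

37


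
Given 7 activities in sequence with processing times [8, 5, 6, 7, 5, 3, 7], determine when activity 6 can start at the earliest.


Activity 6 starts after activities 1 through 5 complete.
Predecessor durations: [8, 5, 6, 7, 5]
ES = 8 + 5 + 6 + 7 + 5 = 31

31


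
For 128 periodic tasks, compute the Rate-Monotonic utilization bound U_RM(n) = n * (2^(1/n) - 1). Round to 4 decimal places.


Compute 2^(1/128) = 1.0054299011
Subtract 1: 1.0054299011 - 1 = 0.0054299011
Multiply by n: 128 * 0.0054299011 = 0.6950273408
Round to 4 dp: 0.6950

0.6950


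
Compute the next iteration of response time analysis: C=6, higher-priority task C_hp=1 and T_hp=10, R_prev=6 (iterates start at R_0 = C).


R_next = C + ceil(R_prev / T_hp) * C_hp
ceil(6 / 10) = ceil(0.6) = 1
Interference = 1 * 1 = 1
R_next = 6 + 1 = 7

7


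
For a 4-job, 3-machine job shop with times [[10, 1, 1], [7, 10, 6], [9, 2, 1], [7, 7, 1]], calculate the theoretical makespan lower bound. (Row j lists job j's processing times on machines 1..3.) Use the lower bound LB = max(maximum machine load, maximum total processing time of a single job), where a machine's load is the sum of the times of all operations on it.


Machine loads:
  Machine 1: 10 + 7 + 9 + 7 = 33
  Machine 2: 1 + 10 + 2 + 7 = 20
  Machine 3: 1 + 6 + 1 + 1 = 9
Max machine load = 33
Job totals:
  Job 1: 12
  Job 2: 23
  Job 3: 12
  Job 4: 15
Max job total = 23
Lower bound = max(33, 23) = 33

33


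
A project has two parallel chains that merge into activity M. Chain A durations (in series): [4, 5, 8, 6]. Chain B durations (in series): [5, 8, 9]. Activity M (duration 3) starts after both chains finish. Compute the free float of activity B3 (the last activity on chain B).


ES(B3) = sum of predecessors on chain B = 13
EF(B3) = ES + duration = 13 + 9 = 22
Successor of B3 is M. ES(M) = max(sum(A), sum(B)) = max(23, 22) = 23
Free float = ES(successor) - EF(current) = 23 - 22 = 1

1


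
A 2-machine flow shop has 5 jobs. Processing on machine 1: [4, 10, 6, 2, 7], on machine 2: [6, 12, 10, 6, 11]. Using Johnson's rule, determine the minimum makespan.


Apply Johnson's rule:
  Group 1 (a <= b): [(4, 2, 6), (1, 4, 6), (3, 6, 10), (5, 7, 11), (2, 10, 12)]
  Group 2 (a > b): []
Optimal job order: [4, 1, 3, 5, 2]
Schedule:
  Job 4: M1 done at 2, M2 done at 8
  Job 1: M1 done at 6, M2 done at 14
  Job 3: M1 done at 12, M2 done at 24
  Job 5: M1 done at 19, M2 done at 35
  Job 2: M1 done at 29, M2 done at 47
Makespan = 47

47


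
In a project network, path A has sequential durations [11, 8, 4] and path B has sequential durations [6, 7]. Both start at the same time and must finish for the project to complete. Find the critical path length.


Path A total = 11 + 8 + 4 = 23
Path B total = 6 + 7 = 13
Critical path = longest path = max(23, 13) = 23

23


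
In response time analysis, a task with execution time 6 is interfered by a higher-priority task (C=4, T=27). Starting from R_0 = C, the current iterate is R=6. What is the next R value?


R_next = C + ceil(R_prev / T_hp) * C_hp
ceil(6 / 27) = ceil(0.2222) = 1
Interference = 1 * 4 = 4
R_next = 6 + 4 = 10

10


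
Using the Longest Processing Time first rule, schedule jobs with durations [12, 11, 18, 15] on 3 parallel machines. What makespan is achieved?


Sort jobs in decreasing order (LPT): [18, 15, 12, 11]
Assign each job to the least loaded machine:
  Machine 1: jobs [18], load = 18
  Machine 2: jobs [15], load = 15
  Machine 3: jobs [12, 11], load = 23
Makespan = max load = 23

23


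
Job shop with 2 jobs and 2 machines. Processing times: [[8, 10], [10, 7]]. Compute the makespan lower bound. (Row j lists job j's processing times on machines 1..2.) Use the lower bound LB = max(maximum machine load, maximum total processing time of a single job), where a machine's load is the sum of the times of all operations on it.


Machine loads:
  Machine 1: 8 + 10 = 18
  Machine 2: 10 + 7 = 17
Max machine load = 18
Job totals:
  Job 1: 18
  Job 2: 17
Max job total = 18
Lower bound = max(18, 18) = 18

18


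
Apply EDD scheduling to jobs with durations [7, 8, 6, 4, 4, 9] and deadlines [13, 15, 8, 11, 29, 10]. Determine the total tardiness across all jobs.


Sort by due date (EDD order): [(6, 8), (9, 10), (4, 11), (7, 13), (8, 15), (4, 29)]
Compute completion times and tardiness:
  Job 1: p=6, d=8, C=6, tardiness=max(0,6-8)=0
  Job 2: p=9, d=10, C=15, tardiness=max(0,15-10)=5
  Job 3: p=4, d=11, C=19, tardiness=max(0,19-11)=8
  Job 4: p=7, d=13, C=26, tardiness=max(0,26-13)=13
  Job 5: p=8, d=15, C=34, tardiness=max(0,34-15)=19
  Job 6: p=4, d=29, C=38, tardiness=max(0,38-29)=9
Total tardiness = 54

54


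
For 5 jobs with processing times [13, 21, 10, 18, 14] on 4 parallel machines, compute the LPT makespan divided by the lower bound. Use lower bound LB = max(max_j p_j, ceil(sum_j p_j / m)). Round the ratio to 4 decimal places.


LPT order: [21, 18, 14, 13, 10]
Machine loads after assignment: [21, 18, 14, 23]
LPT makespan = 23
Lower bound = max(max_job, ceil(total/4)) = max(21, 19) = 21
Ratio = 23 / 21 = 1.0952

1.0952


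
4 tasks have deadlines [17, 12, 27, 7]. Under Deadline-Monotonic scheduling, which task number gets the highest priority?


Sort tasks by relative deadline (ascending):
  Task 4: deadline = 7
  Task 2: deadline = 12
  Task 1: deadline = 17
  Task 3: deadline = 27
Priority order (highest first): [4, 2, 1, 3]
Highest priority task = 4

4


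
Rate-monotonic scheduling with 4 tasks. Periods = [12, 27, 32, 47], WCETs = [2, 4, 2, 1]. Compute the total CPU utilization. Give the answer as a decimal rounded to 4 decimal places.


Compute individual utilizations (exact fractions):
  Task 1: C/T = 2/12 = 1/6 (approx. 0.1667)
  Task 2: C/T = 4/27 (approx. 0.1481)
  Task 3: C/T = 2/32 = 1/16 (approx. 0.0625)
  Task 4: C/T = 1/47 (approx. 0.0213)
Total utilization U = 1/6 + 4/27 + 1/16 + 1/47 = 8093/20304
Rounded to 4 decimal places: U = 0.3986
RM (Liu & Layland) bound for 4 tasks = 0.756828; compare with U = 8093/20304 (approx. 0.398591)
U <= bound, so schedulable by RM sufficient condition.

0.3986


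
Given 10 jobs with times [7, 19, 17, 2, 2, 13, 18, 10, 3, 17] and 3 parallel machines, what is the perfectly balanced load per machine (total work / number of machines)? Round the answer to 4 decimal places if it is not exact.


Total processing time = 7 + 19 + 17 + 2 + 2 + 13 + 18 + 10 + 3 + 17 = 108
Number of machines = 3
Ideal balanced load = 108 / 3 = 36.0

36.0


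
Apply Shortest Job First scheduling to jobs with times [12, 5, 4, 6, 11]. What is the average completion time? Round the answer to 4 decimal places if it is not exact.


SJF order (ascending): [4, 5, 6, 11, 12]
Completion times:
  Job 1: burst=4, C=4
  Job 2: burst=5, C=9
  Job 3: burst=6, C=15
  Job 4: burst=11, C=26
  Job 5: burst=12, C=38
Average completion = 92/5 = 18.4

18.4


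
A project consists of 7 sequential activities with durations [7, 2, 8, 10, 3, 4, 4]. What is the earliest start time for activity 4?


Activity 4 starts after activities 1 through 3 complete.
Predecessor durations: [7, 2, 8]
ES = 7 + 2 + 8 = 17

17


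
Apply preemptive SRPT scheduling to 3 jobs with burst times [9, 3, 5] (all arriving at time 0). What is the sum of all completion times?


Since all jobs arrive at t=0, SRPT equals SPT ordering.
SPT order: [3, 5, 9]
Completion times:
  Job 1: p=3, C=3
  Job 2: p=5, C=8
  Job 3: p=9, C=17
Total completion time = 3 + 8 + 17 = 28

28


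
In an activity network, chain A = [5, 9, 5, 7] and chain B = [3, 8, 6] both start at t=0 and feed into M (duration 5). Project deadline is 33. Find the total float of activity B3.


Forward pass: ES(B3) = sum of predecessors on chain B = 11
EF = ES + duration = 11 + 6 = 17
Backward pass: LF(M) = deadline = 33; LS(M) = 33 - 5 = 28
LF(B3) = LS(M) - sum(successors on chain B) = 28 - 0 = 28
LS = LF - duration = 28 - 6 = 22
Total float = LS - ES = 22 - 11 = 11

11


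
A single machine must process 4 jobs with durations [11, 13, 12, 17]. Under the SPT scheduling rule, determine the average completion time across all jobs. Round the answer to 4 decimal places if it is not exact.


Sort jobs by processing time (SPT order): [11, 12, 13, 17]
Compute completion times sequentially:
  Job 1: processing = 11, completes at 11
  Job 2: processing = 12, completes at 23
  Job 3: processing = 13, completes at 36
  Job 4: processing = 17, completes at 53
Sum of completion times = 123
Average completion time = 123/4 = 30.75

30.75


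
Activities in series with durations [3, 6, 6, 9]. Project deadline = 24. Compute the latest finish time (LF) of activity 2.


LF(activity 2) = deadline - sum of successor durations
Successors: activities 3 through 4 with durations [6, 9]
Sum of successor durations = 15
LF = 24 - 15 = 9

9


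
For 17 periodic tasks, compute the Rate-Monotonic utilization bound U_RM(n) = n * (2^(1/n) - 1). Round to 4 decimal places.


Compute 2^(1/17) = 1.0416160107
Subtract 1: 1.0416160107 - 1 = 0.0416160107
Multiply by n: 17 * 0.0416160107 = 0.7074721819
Round to 4 dp: 0.7075

0.7075


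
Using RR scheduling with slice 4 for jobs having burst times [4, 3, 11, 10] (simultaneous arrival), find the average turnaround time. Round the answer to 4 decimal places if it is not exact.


Time quantum = 4
Execution trace:
  J1 runs 4 units, time = 4
  J2 runs 3 units, time = 7
  J3 runs 4 units, time = 11
  J4 runs 4 units, time = 15
  J3 runs 4 units, time = 19
  J4 runs 4 units, time = 23
  J3 runs 3 units, time = 26
  J4 runs 2 units, time = 28
Finish times: [4, 7, 26, 28]
Average turnaround = 65/4 = 16.25

16.25


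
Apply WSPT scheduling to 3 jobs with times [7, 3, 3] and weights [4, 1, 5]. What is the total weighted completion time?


Compute p/w ratios and sort ascending (WSPT): [(3, 5), (7, 4), (3, 1)]
Compute weighted completion times:
  Job (p=3,w=5): C=3, w*C=5*3=15
  Job (p=7,w=4): C=10, w*C=4*10=40
  Job (p=3,w=1): C=13, w*C=1*13=13
Total weighted completion time = 68

68


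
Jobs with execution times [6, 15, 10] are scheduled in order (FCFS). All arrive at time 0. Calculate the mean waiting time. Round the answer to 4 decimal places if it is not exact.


FCFS order (as given): [6, 15, 10]
Waiting times:
  Job 1: wait = 0
  Job 2: wait = 6
  Job 3: wait = 21
Sum of waiting times = 27
Average waiting time = 27/3 = 9.0

9.0


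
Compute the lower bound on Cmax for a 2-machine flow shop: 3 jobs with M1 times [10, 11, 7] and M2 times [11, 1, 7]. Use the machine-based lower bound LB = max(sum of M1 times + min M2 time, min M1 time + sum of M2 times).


LB1 = sum(M1 times) + min(M2 times) = 28 + 1 = 29
LB2 = min(M1 times) + sum(M2 times) = 7 + 19 = 26
Lower bound = max(LB1, LB2) = max(29, 26) = 29

29


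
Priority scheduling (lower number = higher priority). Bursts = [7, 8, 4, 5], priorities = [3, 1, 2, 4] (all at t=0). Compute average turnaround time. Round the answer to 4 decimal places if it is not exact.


Sort by priority (ascending = highest first):
Order: [(1, 8), (2, 4), (3, 7), (4, 5)]
Completion times:
  Priority 1, burst=8, C=8
  Priority 2, burst=4, C=12
  Priority 3, burst=7, C=19
  Priority 4, burst=5, C=24
Average turnaround = 63/4 = 15.75

15.75


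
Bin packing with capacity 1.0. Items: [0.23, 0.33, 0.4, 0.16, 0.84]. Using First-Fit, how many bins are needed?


Place items sequentially using First-Fit:
  Item 0.23 -> new Bin 1
  Item 0.33 -> Bin 1 (now 0.56)
  Item 0.4 -> Bin 1 (now 0.96)
  Item 0.16 -> new Bin 2
  Item 0.84 -> Bin 2 (now 1.0)
Total bins used = 2

2


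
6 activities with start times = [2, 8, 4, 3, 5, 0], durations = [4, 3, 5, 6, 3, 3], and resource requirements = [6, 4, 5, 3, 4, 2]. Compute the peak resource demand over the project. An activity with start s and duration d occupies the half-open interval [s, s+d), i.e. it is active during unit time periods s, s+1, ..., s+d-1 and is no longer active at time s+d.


Each activity i is active on [start_i, start_i + duration_i).
Compute total resource usage per time slot:
  t=0: active resources = [2], total = 2
  t=1: active resources = [2], total = 2
  t=2: active resources = [6, 2], total = 8
  t=3: active resources = [6, 3], total = 9
  t=4: active resources = [6, 5, 3], total = 14
  t=5: active resources = [6, 5, 3, 4], total = 18
  t=6: active resources = [5, 3, 4], total = 12
  t=7: active resources = [5, 3, 4], total = 12
  t=8: active resources = [4, 5, 3], total = 12
  t=9: active resources = [4], total = 4
  t=10: active resources = [4], total = 4
Peak resource demand = 18

18


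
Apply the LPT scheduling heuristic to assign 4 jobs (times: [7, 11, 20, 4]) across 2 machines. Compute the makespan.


Sort jobs in decreasing order (LPT): [20, 11, 7, 4]
Assign each job to the least loaded machine:
  Machine 1: jobs [20], load = 20
  Machine 2: jobs [11, 7, 4], load = 22
Makespan = max load = 22

22


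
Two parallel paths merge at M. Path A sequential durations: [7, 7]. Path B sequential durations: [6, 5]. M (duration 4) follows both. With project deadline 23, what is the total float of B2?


Forward pass: ES(B2) = sum of predecessors on chain B = 6
EF = ES + duration = 6 + 5 = 11
Backward pass: LF(M) = deadline = 23; LS(M) = 23 - 4 = 19
LF(B2) = LS(M) - sum(successors on chain B) = 19 - 0 = 19
LS = LF - duration = 19 - 5 = 14
Total float = LS - ES = 14 - 6 = 8

8


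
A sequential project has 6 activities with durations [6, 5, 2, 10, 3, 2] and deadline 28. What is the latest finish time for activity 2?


LF(activity 2) = deadline - sum of successor durations
Successors: activities 3 through 6 with durations [2, 10, 3, 2]
Sum of successor durations = 17
LF = 28 - 17 = 11

11


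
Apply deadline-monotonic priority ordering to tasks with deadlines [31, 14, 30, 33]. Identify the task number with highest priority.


Sort tasks by relative deadline (ascending):
  Task 2: deadline = 14
  Task 3: deadline = 30
  Task 1: deadline = 31
  Task 4: deadline = 33
Priority order (highest first): [2, 3, 1, 4]
Highest priority task = 2

2


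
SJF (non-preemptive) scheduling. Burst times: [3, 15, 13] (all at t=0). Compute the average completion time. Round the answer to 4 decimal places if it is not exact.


SJF order (ascending): [3, 13, 15]
Completion times:
  Job 1: burst=3, C=3
  Job 2: burst=13, C=16
  Job 3: burst=15, C=31
Average completion = 50/3 = 16.6667

16.6667


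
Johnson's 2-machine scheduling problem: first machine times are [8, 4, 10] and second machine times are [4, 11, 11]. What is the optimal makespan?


Apply Johnson's rule:
  Group 1 (a <= b): [(2, 4, 11), (3, 10, 11)]
  Group 2 (a > b): [(1, 8, 4)]
Optimal job order: [2, 3, 1]
Schedule:
  Job 2: M1 done at 4, M2 done at 15
  Job 3: M1 done at 14, M2 done at 26
  Job 1: M1 done at 22, M2 done at 30
Makespan = 30

30


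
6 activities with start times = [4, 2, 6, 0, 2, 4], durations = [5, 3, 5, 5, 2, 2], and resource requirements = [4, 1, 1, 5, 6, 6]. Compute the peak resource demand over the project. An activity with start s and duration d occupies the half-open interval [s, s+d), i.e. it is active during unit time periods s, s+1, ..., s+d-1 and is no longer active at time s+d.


Each activity i is active on [start_i, start_i + duration_i).
Compute total resource usage per time slot:
  t=0: active resources = [5], total = 5
  t=1: active resources = [5], total = 5
  t=2: active resources = [1, 5, 6], total = 12
  t=3: active resources = [1, 5, 6], total = 12
  t=4: active resources = [4, 1, 5, 6], total = 16
  t=5: active resources = [4, 6], total = 10
  t=6: active resources = [4, 1], total = 5
  t=7: active resources = [4, 1], total = 5
  t=8: active resources = [4, 1], total = 5
  t=9: active resources = [1], total = 1
  t=10: active resources = [1], total = 1
Peak resource demand = 16

16


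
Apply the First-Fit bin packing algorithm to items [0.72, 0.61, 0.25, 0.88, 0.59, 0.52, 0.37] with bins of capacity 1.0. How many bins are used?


Place items sequentially using First-Fit:
  Item 0.72 -> new Bin 1
  Item 0.61 -> new Bin 2
  Item 0.25 -> Bin 1 (now 0.97)
  Item 0.88 -> new Bin 3
  Item 0.59 -> new Bin 4
  Item 0.52 -> new Bin 5
  Item 0.37 -> Bin 2 (now 0.98)
Total bins used = 5

5


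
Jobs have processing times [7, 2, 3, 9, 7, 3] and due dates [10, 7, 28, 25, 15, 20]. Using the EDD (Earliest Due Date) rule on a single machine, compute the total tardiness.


Sort by due date (EDD order): [(2, 7), (7, 10), (7, 15), (3, 20), (9, 25), (3, 28)]
Compute completion times and tardiness:
  Job 1: p=2, d=7, C=2, tardiness=max(0,2-7)=0
  Job 2: p=7, d=10, C=9, tardiness=max(0,9-10)=0
  Job 3: p=7, d=15, C=16, tardiness=max(0,16-15)=1
  Job 4: p=3, d=20, C=19, tardiness=max(0,19-20)=0
  Job 5: p=9, d=25, C=28, tardiness=max(0,28-25)=3
  Job 6: p=3, d=28, C=31, tardiness=max(0,31-28)=3
Total tardiness = 7

7


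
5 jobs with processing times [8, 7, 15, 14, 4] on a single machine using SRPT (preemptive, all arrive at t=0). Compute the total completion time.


Since all jobs arrive at t=0, SRPT equals SPT ordering.
SPT order: [4, 7, 8, 14, 15]
Completion times:
  Job 1: p=4, C=4
  Job 2: p=7, C=11
  Job 3: p=8, C=19
  Job 4: p=14, C=33
  Job 5: p=15, C=48
Total completion time = 4 + 11 + 19 + 33 + 48 = 115

115


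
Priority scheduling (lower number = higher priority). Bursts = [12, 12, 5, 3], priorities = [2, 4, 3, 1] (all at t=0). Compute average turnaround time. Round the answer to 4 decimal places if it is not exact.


Sort by priority (ascending = highest first):
Order: [(1, 3), (2, 12), (3, 5), (4, 12)]
Completion times:
  Priority 1, burst=3, C=3
  Priority 2, burst=12, C=15
  Priority 3, burst=5, C=20
  Priority 4, burst=12, C=32
Average turnaround = 70/4 = 17.5

17.5


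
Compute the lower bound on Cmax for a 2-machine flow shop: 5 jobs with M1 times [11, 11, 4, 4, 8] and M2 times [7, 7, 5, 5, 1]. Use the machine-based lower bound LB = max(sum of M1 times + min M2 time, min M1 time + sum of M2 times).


LB1 = sum(M1 times) + min(M2 times) = 38 + 1 = 39
LB2 = min(M1 times) + sum(M2 times) = 4 + 25 = 29
Lower bound = max(LB1, LB2) = max(39, 29) = 39

39
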